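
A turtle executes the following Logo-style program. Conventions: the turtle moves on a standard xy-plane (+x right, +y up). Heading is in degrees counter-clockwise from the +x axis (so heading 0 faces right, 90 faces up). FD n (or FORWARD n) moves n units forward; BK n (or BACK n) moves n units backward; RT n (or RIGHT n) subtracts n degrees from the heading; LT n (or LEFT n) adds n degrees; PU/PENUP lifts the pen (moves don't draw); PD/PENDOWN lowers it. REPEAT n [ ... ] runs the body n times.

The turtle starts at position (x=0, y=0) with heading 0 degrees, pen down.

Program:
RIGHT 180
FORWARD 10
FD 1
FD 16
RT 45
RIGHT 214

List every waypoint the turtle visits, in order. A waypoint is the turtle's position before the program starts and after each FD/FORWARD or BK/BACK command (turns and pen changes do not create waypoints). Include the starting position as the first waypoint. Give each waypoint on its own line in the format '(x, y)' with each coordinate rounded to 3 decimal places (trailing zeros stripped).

Executing turtle program step by step:
Start: pos=(0,0), heading=0, pen down
RT 180: heading 0 -> 180
FD 10: (0,0) -> (-10,0) [heading=180, draw]
FD 1: (-10,0) -> (-11,0) [heading=180, draw]
FD 16: (-11,0) -> (-27,0) [heading=180, draw]
RT 45: heading 180 -> 135
RT 214: heading 135 -> 281
Final: pos=(-27,0), heading=281, 3 segment(s) drawn
Waypoints (4 total):
(0, 0)
(-10, 0)
(-11, 0)
(-27, 0)

Answer: (0, 0)
(-10, 0)
(-11, 0)
(-27, 0)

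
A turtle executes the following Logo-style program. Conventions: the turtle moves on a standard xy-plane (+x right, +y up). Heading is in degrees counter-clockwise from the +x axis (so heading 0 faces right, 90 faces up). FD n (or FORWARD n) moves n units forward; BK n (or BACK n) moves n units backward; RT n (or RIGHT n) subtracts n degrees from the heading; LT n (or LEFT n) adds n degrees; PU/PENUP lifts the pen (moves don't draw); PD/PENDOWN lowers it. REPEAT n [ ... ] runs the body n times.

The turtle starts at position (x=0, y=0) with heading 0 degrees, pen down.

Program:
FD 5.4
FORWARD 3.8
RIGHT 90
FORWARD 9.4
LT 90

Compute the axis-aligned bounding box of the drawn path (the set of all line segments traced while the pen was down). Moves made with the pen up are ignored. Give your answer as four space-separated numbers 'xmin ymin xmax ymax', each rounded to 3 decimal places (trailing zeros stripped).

Answer: 0 -9.4 9.2 0

Derivation:
Executing turtle program step by step:
Start: pos=(0,0), heading=0, pen down
FD 5.4: (0,0) -> (5.4,0) [heading=0, draw]
FD 3.8: (5.4,0) -> (9.2,0) [heading=0, draw]
RT 90: heading 0 -> 270
FD 9.4: (9.2,0) -> (9.2,-9.4) [heading=270, draw]
LT 90: heading 270 -> 0
Final: pos=(9.2,-9.4), heading=0, 3 segment(s) drawn

Segment endpoints: x in {0, 5.4, 9.2}, y in {-9.4, 0}
xmin=0, ymin=-9.4, xmax=9.2, ymax=0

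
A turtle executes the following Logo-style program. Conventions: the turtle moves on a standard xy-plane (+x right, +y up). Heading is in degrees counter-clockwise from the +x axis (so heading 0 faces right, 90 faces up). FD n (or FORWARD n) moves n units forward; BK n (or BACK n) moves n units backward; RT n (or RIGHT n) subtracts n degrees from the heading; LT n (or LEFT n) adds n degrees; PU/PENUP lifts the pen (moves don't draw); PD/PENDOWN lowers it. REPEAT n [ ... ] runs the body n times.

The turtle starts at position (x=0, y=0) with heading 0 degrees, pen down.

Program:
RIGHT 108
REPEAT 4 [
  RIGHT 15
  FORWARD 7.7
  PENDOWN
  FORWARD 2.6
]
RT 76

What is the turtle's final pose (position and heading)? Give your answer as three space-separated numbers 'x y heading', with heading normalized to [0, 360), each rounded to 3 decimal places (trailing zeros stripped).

Executing turtle program step by step:
Start: pos=(0,0), heading=0, pen down
RT 108: heading 0 -> 252
REPEAT 4 [
  -- iteration 1/4 --
  RT 15: heading 252 -> 237
  FD 7.7: (0,0) -> (-4.194,-6.458) [heading=237, draw]
  PD: pen down
  FD 2.6: (-4.194,-6.458) -> (-5.61,-8.638) [heading=237, draw]
  -- iteration 2/4 --
  RT 15: heading 237 -> 222
  FD 7.7: (-5.61,-8.638) -> (-11.332,-13.791) [heading=222, draw]
  PD: pen down
  FD 2.6: (-11.332,-13.791) -> (-13.264,-15.53) [heading=222, draw]
  -- iteration 3/4 --
  RT 15: heading 222 -> 207
  FD 7.7: (-13.264,-15.53) -> (-20.125,-19.026) [heading=207, draw]
  PD: pen down
  FD 2.6: (-20.125,-19.026) -> (-22.442,-20.206) [heading=207, draw]
  -- iteration 4/4 --
  RT 15: heading 207 -> 192
  FD 7.7: (-22.442,-20.206) -> (-29.973,-21.807) [heading=192, draw]
  PD: pen down
  FD 2.6: (-29.973,-21.807) -> (-32.516,-22.348) [heading=192, draw]
]
RT 76: heading 192 -> 116
Final: pos=(-32.516,-22.348), heading=116, 8 segment(s) drawn

Answer: -32.516 -22.348 116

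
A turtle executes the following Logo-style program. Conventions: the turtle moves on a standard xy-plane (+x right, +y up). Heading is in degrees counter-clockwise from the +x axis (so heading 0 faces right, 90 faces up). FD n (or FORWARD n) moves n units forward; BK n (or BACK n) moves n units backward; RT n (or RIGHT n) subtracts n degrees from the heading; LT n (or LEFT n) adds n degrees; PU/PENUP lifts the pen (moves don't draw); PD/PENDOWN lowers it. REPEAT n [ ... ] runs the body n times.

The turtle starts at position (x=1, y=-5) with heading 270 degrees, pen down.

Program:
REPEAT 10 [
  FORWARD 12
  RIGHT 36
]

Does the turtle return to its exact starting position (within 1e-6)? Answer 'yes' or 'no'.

Answer: yes

Derivation:
Executing turtle program step by step:
Start: pos=(1,-5), heading=270, pen down
REPEAT 10 [
  -- iteration 1/10 --
  FD 12: (1,-5) -> (1,-17) [heading=270, draw]
  RT 36: heading 270 -> 234
  -- iteration 2/10 --
  FD 12: (1,-17) -> (-6.053,-26.708) [heading=234, draw]
  RT 36: heading 234 -> 198
  -- iteration 3/10 --
  FD 12: (-6.053,-26.708) -> (-17.466,-30.416) [heading=198, draw]
  RT 36: heading 198 -> 162
  -- iteration 4/10 --
  FD 12: (-17.466,-30.416) -> (-28.879,-26.708) [heading=162, draw]
  RT 36: heading 162 -> 126
  -- iteration 5/10 --
  FD 12: (-28.879,-26.708) -> (-35.932,-17) [heading=126, draw]
  RT 36: heading 126 -> 90
  -- iteration 6/10 --
  FD 12: (-35.932,-17) -> (-35.932,-5) [heading=90, draw]
  RT 36: heading 90 -> 54
  -- iteration 7/10 --
  FD 12: (-35.932,-5) -> (-28.879,4.708) [heading=54, draw]
  RT 36: heading 54 -> 18
  -- iteration 8/10 --
  FD 12: (-28.879,4.708) -> (-17.466,8.416) [heading=18, draw]
  RT 36: heading 18 -> 342
  -- iteration 9/10 --
  FD 12: (-17.466,8.416) -> (-6.053,4.708) [heading=342, draw]
  RT 36: heading 342 -> 306
  -- iteration 10/10 --
  FD 12: (-6.053,4.708) -> (1,-5) [heading=306, draw]
  RT 36: heading 306 -> 270
]
Final: pos=(1,-5), heading=270, 10 segment(s) drawn

Start position: (1, -5)
Final position: (1, -5)
Distance = 0; < 1e-6 -> CLOSED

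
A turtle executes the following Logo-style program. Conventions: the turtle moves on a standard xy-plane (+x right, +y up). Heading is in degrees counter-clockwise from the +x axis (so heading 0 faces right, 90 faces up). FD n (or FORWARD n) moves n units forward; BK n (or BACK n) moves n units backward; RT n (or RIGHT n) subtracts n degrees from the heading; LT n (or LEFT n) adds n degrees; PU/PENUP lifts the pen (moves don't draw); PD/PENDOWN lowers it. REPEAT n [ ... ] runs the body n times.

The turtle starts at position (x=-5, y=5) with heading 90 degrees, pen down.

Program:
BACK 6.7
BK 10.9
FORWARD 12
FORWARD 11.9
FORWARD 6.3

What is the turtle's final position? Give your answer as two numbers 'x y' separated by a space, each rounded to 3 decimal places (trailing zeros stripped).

Answer: -5 17.6

Derivation:
Executing turtle program step by step:
Start: pos=(-5,5), heading=90, pen down
BK 6.7: (-5,5) -> (-5,-1.7) [heading=90, draw]
BK 10.9: (-5,-1.7) -> (-5,-12.6) [heading=90, draw]
FD 12: (-5,-12.6) -> (-5,-0.6) [heading=90, draw]
FD 11.9: (-5,-0.6) -> (-5,11.3) [heading=90, draw]
FD 6.3: (-5,11.3) -> (-5,17.6) [heading=90, draw]
Final: pos=(-5,17.6), heading=90, 5 segment(s) drawn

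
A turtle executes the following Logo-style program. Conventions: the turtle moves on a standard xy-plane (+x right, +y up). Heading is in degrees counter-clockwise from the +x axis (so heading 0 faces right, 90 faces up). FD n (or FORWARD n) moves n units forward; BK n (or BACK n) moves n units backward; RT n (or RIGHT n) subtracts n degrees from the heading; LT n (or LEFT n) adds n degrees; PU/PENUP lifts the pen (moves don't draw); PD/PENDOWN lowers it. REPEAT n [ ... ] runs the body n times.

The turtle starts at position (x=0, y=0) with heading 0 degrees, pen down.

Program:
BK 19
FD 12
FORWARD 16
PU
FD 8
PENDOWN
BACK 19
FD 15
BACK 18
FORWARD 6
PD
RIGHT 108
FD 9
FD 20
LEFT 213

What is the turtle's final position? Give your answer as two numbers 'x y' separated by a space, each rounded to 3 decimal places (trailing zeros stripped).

Answer: -7.961 -27.581

Derivation:
Executing turtle program step by step:
Start: pos=(0,0), heading=0, pen down
BK 19: (0,0) -> (-19,0) [heading=0, draw]
FD 12: (-19,0) -> (-7,0) [heading=0, draw]
FD 16: (-7,0) -> (9,0) [heading=0, draw]
PU: pen up
FD 8: (9,0) -> (17,0) [heading=0, move]
PD: pen down
BK 19: (17,0) -> (-2,0) [heading=0, draw]
FD 15: (-2,0) -> (13,0) [heading=0, draw]
BK 18: (13,0) -> (-5,0) [heading=0, draw]
FD 6: (-5,0) -> (1,0) [heading=0, draw]
PD: pen down
RT 108: heading 0 -> 252
FD 9: (1,0) -> (-1.781,-8.56) [heading=252, draw]
FD 20: (-1.781,-8.56) -> (-7.961,-27.581) [heading=252, draw]
LT 213: heading 252 -> 105
Final: pos=(-7.961,-27.581), heading=105, 9 segment(s) drawn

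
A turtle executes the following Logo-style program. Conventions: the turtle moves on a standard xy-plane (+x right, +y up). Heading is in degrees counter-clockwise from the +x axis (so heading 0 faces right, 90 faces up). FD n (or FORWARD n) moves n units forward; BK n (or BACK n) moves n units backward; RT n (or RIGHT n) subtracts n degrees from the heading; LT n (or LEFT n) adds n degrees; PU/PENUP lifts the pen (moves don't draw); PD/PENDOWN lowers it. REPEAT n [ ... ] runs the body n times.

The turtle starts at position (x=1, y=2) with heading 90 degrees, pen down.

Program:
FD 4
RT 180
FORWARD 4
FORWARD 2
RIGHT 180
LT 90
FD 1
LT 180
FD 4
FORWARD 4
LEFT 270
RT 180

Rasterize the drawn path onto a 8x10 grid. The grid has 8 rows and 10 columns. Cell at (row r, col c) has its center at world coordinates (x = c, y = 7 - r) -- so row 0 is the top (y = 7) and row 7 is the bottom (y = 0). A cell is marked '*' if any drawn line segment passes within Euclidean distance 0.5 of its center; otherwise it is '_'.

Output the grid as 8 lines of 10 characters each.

Segment 0: (1,2) -> (1,6)
Segment 1: (1,6) -> (1,2)
Segment 2: (1,2) -> (1,0)
Segment 3: (1,0) -> (0,-0)
Segment 4: (0,-0) -> (4,-0)
Segment 5: (4,-0) -> (8,-0)

Answer: __________
_*________
_*________
_*________
_*________
_*________
_*________
*********_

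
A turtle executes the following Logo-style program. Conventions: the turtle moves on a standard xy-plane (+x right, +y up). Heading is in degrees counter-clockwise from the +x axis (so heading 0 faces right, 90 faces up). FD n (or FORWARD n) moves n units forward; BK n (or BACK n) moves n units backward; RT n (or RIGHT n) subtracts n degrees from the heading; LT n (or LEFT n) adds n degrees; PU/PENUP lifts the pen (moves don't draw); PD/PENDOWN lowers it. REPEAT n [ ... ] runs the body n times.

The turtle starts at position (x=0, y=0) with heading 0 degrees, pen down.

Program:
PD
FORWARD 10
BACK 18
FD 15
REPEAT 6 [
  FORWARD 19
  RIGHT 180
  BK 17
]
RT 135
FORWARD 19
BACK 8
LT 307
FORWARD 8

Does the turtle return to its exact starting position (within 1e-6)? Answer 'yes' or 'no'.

Answer: no

Derivation:
Executing turtle program step by step:
Start: pos=(0,0), heading=0, pen down
PD: pen down
FD 10: (0,0) -> (10,0) [heading=0, draw]
BK 18: (10,0) -> (-8,0) [heading=0, draw]
FD 15: (-8,0) -> (7,0) [heading=0, draw]
REPEAT 6 [
  -- iteration 1/6 --
  FD 19: (7,0) -> (26,0) [heading=0, draw]
  RT 180: heading 0 -> 180
  BK 17: (26,0) -> (43,0) [heading=180, draw]
  -- iteration 2/6 --
  FD 19: (43,0) -> (24,0) [heading=180, draw]
  RT 180: heading 180 -> 0
  BK 17: (24,0) -> (7,0) [heading=0, draw]
  -- iteration 3/6 --
  FD 19: (7,0) -> (26,0) [heading=0, draw]
  RT 180: heading 0 -> 180
  BK 17: (26,0) -> (43,0) [heading=180, draw]
  -- iteration 4/6 --
  FD 19: (43,0) -> (24,0) [heading=180, draw]
  RT 180: heading 180 -> 0
  BK 17: (24,0) -> (7,0) [heading=0, draw]
  -- iteration 5/6 --
  FD 19: (7,0) -> (26,0) [heading=0, draw]
  RT 180: heading 0 -> 180
  BK 17: (26,0) -> (43,0) [heading=180, draw]
  -- iteration 6/6 --
  FD 19: (43,0) -> (24,0) [heading=180, draw]
  RT 180: heading 180 -> 0
  BK 17: (24,0) -> (7,0) [heading=0, draw]
]
RT 135: heading 0 -> 225
FD 19: (7,0) -> (-6.435,-13.435) [heading=225, draw]
BK 8: (-6.435,-13.435) -> (-0.778,-7.778) [heading=225, draw]
LT 307: heading 225 -> 172
FD 8: (-0.778,-7.778) -> (-8.7,-6.665) [heading=172, draw]
Final: pos=(-8.7,-6.665), heading=172, 18 segment(s) drawn

Start position: (0, 0)
Final position: (-8.7, -6.665)
Distance = 10.96; >= 1e-6 -> NOT closed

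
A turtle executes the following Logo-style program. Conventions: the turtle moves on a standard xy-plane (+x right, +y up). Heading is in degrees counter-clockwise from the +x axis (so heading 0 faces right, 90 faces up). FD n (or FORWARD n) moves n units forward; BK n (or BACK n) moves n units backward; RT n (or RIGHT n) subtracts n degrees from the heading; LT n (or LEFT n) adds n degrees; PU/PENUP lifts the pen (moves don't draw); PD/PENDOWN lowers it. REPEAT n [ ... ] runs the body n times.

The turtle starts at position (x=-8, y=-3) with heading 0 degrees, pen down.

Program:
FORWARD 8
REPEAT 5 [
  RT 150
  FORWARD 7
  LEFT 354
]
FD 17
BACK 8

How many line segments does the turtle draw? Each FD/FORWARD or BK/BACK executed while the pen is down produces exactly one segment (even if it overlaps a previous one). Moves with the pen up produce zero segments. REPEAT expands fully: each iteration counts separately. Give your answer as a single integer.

Executing turtle program step by step:
Start: pos=(-8,-3), heading=0, pen down
FD 8: (-8,-3) -> (0,-3) [heading=0, draw]
REPEAT 5 [
  -- iteration 1/5 --
  RT 150: heading 0 -> 210
  FD 7: (0,-3) -> (-6.062,-6.5) [heading=210, draw]
  LT 354: heading 210 -> 204
  -- iteration 2/5 --
  RT 150: heading 204 -> 54
  FD 7: (-6.062,-6.5) -> (-1.948,-0.837) [heading=54, draw]
  LT 354: heading 54 -> 48
  -- iteration 3/5 --
  RT 150: heading 48 -> 258
  FD 7: (-1.948,-0.837) -> (-3.403,-7.684) [heading=258, draw]
  LT 354: heading 258 -> 252
  -- iteration 4/5 --
  RT 150: heading 252 -> 102
  FD 7: (-3.403,-7.684) -> (-4.858,-0.837) [heading=102, draw]
  LT 354: heading 102 -> 96
  -- iteration 5/5 --
  RT 150: heading 96 -> 306
  FD 7: (-4.858,-0.837) -> (-0.744,-6.5) [heading=306, draw]
  LT 354: heading 306 -> 300
]
FD 17: (-0.744,-6.5) -> (7.756,-21.222) [heading=300, draw]
BK 8: (7.756,-21.222) -> (3.756,-14.294) [heading=300, draw]
Final: pos=(3.756,-14.294), heading=300, 8 segment(s) drawn
Segments drawn: 8

Answer: 8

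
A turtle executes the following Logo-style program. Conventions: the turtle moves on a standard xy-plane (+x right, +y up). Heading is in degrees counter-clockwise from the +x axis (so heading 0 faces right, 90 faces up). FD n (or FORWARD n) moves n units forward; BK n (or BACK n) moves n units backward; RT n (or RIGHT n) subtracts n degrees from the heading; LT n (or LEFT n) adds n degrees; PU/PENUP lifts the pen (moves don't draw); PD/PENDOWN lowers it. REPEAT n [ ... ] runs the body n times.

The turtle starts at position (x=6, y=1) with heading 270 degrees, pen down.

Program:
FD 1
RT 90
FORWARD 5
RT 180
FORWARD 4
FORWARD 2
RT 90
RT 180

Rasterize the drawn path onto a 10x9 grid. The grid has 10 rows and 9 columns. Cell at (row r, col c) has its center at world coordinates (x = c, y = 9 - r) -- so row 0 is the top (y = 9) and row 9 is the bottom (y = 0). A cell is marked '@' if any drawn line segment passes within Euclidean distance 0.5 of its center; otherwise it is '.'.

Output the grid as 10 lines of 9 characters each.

Segment 0: (6,1) -> (6,0)
Segment 1: (6,0) -> (1,0)
Segment 2: (1,0) -> (5,0)
Segment 3: (5,0) -> (7,0)

Answer: .........
.........
.........
.........
.........
.........
.........
.........
......@..
.@@@@@@@.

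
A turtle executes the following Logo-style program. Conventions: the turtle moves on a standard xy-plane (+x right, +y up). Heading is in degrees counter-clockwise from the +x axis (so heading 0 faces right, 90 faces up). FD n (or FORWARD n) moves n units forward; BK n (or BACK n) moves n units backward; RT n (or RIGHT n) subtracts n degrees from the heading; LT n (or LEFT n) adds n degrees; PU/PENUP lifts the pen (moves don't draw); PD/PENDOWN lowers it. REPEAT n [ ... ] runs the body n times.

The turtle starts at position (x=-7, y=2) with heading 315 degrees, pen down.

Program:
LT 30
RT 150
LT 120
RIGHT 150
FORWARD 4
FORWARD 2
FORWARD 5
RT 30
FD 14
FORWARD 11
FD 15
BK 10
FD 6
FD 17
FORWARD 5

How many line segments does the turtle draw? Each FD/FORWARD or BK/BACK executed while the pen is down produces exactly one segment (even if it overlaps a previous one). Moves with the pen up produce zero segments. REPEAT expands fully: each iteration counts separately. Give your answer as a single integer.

Answer: 10

Derivation:
Executing turtle program step by step:
Start: pos=(-7,2), heading=315, pen down
LT 30: heading 315 -> 345
RT 150: heading 345 -> 195
LT 120: heading 195 -> 315
RT 150: heading 315 -> 165
FD 4: (-7,2) -> (-10.864,3.035) [heading=165, draw]
FD 2: (-10.864,3.035) -> (-12.796,3.553) [heading=165, draw]
FD 5: (-12.796,3.553) -> (-17.625,4.847) [heading=165, draw]
RT 30: heading 165 -> 135
FD 14: (-17.625,4.847) -> (-27.525,14.747) [heading=135, draw]
FD 11: (-27.525,14.747) -> (-35.303,22.525) [heading=135, draw]
FD 15: (-35.303,22.525) -> (-45.909,33.131) [heading=135, draw]
BK 10: (-45.909,33.131) -> (-38.838,26.06) [heading=135, draw]
FD 6: (-38.838,26.06) -> (-43.081,30.303) [heading=135, draw]
FD 17: (-43.081,30.303) -> (-55.102,42.324) [heading=135, draw]
FD 5: (-55.102,42.324) -> (-58.637,45.859) [heading=135, draw]
Final: pos=(-58.637,45.859), heading=135, 10 segment(s) drawn
Segments drawn: 10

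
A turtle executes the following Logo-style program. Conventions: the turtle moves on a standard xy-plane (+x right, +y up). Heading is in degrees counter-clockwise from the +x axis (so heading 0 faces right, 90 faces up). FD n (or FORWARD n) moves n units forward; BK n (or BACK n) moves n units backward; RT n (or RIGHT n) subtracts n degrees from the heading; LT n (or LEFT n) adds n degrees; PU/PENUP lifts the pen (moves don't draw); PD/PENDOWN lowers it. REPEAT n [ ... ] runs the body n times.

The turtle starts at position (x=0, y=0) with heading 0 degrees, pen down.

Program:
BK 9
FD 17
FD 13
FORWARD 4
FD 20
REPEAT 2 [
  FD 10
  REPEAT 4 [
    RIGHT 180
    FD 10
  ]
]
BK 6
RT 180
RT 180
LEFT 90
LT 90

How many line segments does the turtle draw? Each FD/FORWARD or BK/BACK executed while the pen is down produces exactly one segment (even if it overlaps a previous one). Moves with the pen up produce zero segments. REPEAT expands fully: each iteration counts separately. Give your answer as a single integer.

Executing turtle program step by step:
Start: pos=(0,0), heading=0, pen down
BK 9: (0,0) -> (-9,0) [heading=0, draw]
FD 17: (-9,0) -> (8,0) [heading=0, draw]
FD 13: (8,0) -> (21,0) [heading=0, draw]
FD 4: (21,0) -> (25,0) [heading=0, draw]
FD 20: (25,0) -> (45,0) [heading=0, draw]
REPEAT 2 [
  -- iteration 1/2 --
  FD 10: (45,0) -> (55,0) [heading=0, draw]
  REPEAT 4 [
    -- iteration 1/4 --
    RT 180: heading 0 -> 180
    FD 10: (55,0) -> (45,0) [heading=180, draw]
    -- iteration 2/4 --
    RT 180: heading 180 -> 0
    FD 10: (45,0) -> (55,0) [heading=0, draw]
    -- iteration 3/4 --
    RT 180: heading 0 -> 180
    FD 10: (55,0) -> (45,0) [heading=180, draw]
    -- iteration 4/4 --
    RT 180: heading 180 -> 0
    FD 10: (45,0) -> (55,0) [heading=0, draw]
  ]
  -- iteration 2/2 --
  FD 10: (55,0) -> (65,0) [heading=0, draw]
  REPEAT 4 [
    -- iteration 1/4 --
    RT 180: heading 0 -> 180
    FD 10: (65,0) -> (55,0) [heading=180, draw]
    -- iteration 2/4 --
    RT 180: heading 180 -> 0
    FD 10: (55,0) -> (65,0) [heading=0, draw]
    -- iteration 3/4 --
    RT 180: heading 0 -> 180
    FD 10: (65,0) -> (55,0) [heading=180, draw]
    -- iteration 4/4 --
    RT 180: heading 180 -> 0
    FD 10: (55,0) -> (65,0) [heading=0, draw]
  ]
]
BK 6: (65,0) -> (59,0) [heading=0, draw]
RT 180: heading 0 -> 180
RT 180: heading 180 -> 0
LT 90: heading 0 -> 90
LT 90: heading 90 -> 180
Final: pos=(59,0), heading=180, 16 segment(s) drawn
Segments drawn: 16

Answer: 16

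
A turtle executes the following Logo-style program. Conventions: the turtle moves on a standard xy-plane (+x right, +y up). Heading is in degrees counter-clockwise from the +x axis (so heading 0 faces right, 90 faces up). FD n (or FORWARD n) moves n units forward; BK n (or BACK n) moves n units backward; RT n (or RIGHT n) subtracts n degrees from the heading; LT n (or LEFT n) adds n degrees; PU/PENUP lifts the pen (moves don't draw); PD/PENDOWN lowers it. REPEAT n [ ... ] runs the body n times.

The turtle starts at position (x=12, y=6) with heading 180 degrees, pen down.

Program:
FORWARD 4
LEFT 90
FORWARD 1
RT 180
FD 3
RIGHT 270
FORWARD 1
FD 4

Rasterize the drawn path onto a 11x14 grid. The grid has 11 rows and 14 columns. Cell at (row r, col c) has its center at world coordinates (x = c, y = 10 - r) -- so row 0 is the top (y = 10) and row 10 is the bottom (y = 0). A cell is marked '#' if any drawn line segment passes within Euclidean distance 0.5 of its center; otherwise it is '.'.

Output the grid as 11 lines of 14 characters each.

Answer: ..............
..............
...######.....
........#.....
........#####.
........#.....
..............
..............
..............
..............
..............

Derivation:
Segment 0: (12,6) -> (8,6)
Segment 1: (8,6) -> (8,5)
Segment 2: (8,5) -> (8,8)
Segment 3: (8,8) -> (7,8)
Segment 4: (7,8) -> (3,8)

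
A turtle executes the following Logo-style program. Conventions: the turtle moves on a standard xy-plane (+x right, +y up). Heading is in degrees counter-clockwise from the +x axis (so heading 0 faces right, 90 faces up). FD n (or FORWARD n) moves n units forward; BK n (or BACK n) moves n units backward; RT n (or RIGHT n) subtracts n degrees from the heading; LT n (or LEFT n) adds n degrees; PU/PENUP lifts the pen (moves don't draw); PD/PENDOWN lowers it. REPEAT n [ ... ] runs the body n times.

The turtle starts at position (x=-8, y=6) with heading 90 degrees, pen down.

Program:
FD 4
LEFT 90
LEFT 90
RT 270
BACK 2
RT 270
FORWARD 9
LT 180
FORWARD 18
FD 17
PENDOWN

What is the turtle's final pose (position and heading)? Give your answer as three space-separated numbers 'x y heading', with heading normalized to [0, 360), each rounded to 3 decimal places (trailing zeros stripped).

Executing turtle program step by step:
Start: pos=(-8,6), heading=90, pen down
FD 4: (-8,6) -> (-8,10) [heading=90, draw]
LT 90: heading 90 -> 180
LT 90: heading 180 -> 270
RT 270: heading 270 -> 0
BK 2: (-8,10) -> (-10,10) [heading=0, draw]
RT 270: heading 0 -> 90
FD 9: (-10,10) -> (-10,19) [heading=90, draw]
LT 180: heading 90 -> 270
FD 18: (-10,19) -> (-10,1) [heading=270, draw]
FD 17: (-10,1) -> (-10,-16) [heading=270, draw]
PD: pen down
Final: pos=(-10,-16), heading=270, 5 segment(s) drawn

Answer: -10 -16 270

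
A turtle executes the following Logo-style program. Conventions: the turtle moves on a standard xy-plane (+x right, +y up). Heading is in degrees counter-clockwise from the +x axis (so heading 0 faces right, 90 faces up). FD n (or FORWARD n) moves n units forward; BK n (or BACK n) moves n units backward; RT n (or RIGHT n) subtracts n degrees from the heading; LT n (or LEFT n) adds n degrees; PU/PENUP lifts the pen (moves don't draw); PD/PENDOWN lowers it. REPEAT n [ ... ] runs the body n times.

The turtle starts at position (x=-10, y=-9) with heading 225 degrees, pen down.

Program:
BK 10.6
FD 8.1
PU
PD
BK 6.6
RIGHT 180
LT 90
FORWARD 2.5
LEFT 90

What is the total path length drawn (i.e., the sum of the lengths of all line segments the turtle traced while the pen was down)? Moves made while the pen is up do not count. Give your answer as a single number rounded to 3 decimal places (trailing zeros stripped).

Answer: 27.8

Derivation:
Executing turtle program step by step:
Start: pos=(-10,-9), heading=225, pen down
BK 10.6: (-10,-9) -> (-2.505,-1.505) [heading=225, draw]
FD 8.1: (-2.505,-1.505) -> (-8.232,-7.232) [heading=225, draw]
PU: pen up
PD: pen down
BK 6.6: (-8.232,-7.232) -> (-3.565,-2.565) [heading=225, draw]
RT 180: heading 225 -> 45
LT 90: heading 45 -> 135
FD 2.5: (-3.565,-2.565) -> (-5.333,-0.798) [heading=135, draw]
LT 90: heading 135 -> 225
Final: pos=(-5.333,-0.798), heading=225, 4 segment(s) drawn

Segment lengths:
  seg 1: (-10,-9) -> (-2.505,-1.505), length = 10.6
  seg 2: (-2.505,-1.505) -> (-8.232,-7.232), length = 8.1
  seg 3: (-8.232,-7.232) -> (-3.565,-2.565), length = 6.6
  seg 4: (-3.565,-2.565) -> (-5.333,-0.798), length = 2.5
Total = 27.8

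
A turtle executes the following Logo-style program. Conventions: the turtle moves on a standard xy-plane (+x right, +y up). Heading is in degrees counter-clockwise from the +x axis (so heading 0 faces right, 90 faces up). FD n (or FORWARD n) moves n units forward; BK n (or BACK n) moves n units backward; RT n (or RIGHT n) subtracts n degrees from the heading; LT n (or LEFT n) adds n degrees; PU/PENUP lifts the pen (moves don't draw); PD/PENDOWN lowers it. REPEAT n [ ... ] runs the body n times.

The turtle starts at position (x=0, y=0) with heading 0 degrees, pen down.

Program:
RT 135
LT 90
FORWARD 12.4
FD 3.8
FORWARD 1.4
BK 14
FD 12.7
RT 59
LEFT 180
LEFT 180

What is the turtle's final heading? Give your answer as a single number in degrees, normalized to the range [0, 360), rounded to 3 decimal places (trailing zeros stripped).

Executing turtle program step by step:
Start: pos=(0,0), heading=0, pen down
RT 135: heading 0 -> 225
LT 90: heading 225 -> 315
FD 12.4: (0,0) -> (8.768,-8.768) [heading=315, draw]
FD 3.8: (8.768,-8.768) -> (11.455,-11.455) [heading=315, draw]
FD 1.4: (11.455,-11.455) -> (12.445,-12.445) [heading=315, draw]
BK 14: (12.445,-12.445) -> (2.546,-2.546) [heading=315, draw]
FD 12.7: (2.546,-2.546) -> (11.526,-11.526) [heading=315, draw]
RT 59: heading 315 -> 256
LT 180: heading 256 -> 76
LT 180: heading 76 -> 256
Final: pos=(11.526,-11.526), heading=256, 5 segment(s) drawn

Answer: 256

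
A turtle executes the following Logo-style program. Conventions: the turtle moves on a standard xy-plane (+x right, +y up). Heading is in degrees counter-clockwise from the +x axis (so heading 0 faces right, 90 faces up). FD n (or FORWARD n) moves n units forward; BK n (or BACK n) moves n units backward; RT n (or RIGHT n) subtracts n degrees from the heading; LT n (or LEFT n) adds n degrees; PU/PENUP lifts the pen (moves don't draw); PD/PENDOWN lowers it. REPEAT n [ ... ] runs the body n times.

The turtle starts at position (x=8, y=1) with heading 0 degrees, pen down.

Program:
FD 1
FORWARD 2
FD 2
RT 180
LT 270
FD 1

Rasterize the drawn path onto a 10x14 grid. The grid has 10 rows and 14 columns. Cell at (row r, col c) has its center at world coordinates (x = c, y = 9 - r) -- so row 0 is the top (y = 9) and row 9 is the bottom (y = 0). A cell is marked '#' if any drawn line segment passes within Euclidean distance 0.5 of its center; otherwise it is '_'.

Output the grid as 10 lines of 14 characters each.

Answer: ______________
______________
______________
______________
______________
______________
______________
_____________#
________######
______________

Derivation:
Segment 0: (8,1) -> (9,1)
Segment 1: (9,1) -> (11,1)
Segment 2: (11,1) -> (13,1)
Segment 3: (13,1) -> (13,2)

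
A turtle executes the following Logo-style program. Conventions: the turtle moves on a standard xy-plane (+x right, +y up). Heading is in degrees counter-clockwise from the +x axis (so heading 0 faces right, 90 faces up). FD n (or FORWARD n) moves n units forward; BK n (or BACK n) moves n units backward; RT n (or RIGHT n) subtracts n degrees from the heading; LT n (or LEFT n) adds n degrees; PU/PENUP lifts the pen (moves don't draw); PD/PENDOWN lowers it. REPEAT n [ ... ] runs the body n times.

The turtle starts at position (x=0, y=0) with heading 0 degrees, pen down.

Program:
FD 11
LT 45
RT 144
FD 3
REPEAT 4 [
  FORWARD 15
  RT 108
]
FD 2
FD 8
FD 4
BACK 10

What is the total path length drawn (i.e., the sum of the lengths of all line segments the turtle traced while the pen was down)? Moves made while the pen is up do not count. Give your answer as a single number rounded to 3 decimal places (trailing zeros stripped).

Executing turtle program step by step:
Start: pos=(0,0), heading=0, pen down
FD 11: (0,0) -> (11,0) [heading=0, draw]
LT 45: heading 0 -> 45
RT 144: heading 45 -> 261
FD 3: (11,0) -> (10.531,-2.963) [heading=261, draw]
REPEAT 4 [
  -- iteration 1/4 --
  FD 15: (10.531,-2.963) -> (8.184,-17.778) [heading=261, draw]
  RT 108: heading 261 -> 153
  -- iteration 2/4 --
  FD 15: (8.184,-17.778) -> (-5.181,-10.969) [heading=153, draw]
  RT 108: heading 153 -> 45
  -- iteration 3/4 --
  FD 15: (-5.181,-10.969) -> (5.426,-0.362) [heading=45, draw]
  RT 108: heading 45 -> 297
  -- iteration 4/4 --
  FD 15: (5.426,-0.362) -> (12.236,-13.727) [heading=297, draw]
  RT 108: heading 297 -> 189
]
FD 2: (12.236,-13.727) -> (10.26,-14.04) [heading=189, draw]
FD 8: (10.26,-14.04) -> (2.359,-15.291) [heading=189, draw]
FD 4: (2.359,-15.291) -> (-1.592,-15.917) [heading=189, draw]
BK 10: (-1.592,-15.917) -> (8.285,-14.353) [heading=189, draw]
Final: pos=(8.285,-14.353), heading=189, 10 segment(s) drawn

Segment lengths:
  seg 1: (0,0) -> (11,0), length = 11
  seg 2: (11,0) -> (10.531,-2.963), length = 3
  seg 3: (10.531,-2.963) -> (8.184,-17.778), length = 15
  seg 4: (8.184,-17.778) -> (-5.181,-10.969), length = 15
  seg 5: (-5.181,-10.969) -> (5.426,-0.362), length = 15
  seg 6: (5.426,-0.362) -> (12.236,-13.727), length = 15
  seg 7: (12.236,-13.727) -> (10.26,-14.04), length = 2
  seg 8: (10.26,-14.04) -> (2.359,-15.291), length = 8
  seg 9: (2.359,-15.291) -> (-1.592,-15.917), length = 4
  seg 10: (-1.592,-15.917) -> (8.285,-14.353), length = 10
Total = 98

Answer: 98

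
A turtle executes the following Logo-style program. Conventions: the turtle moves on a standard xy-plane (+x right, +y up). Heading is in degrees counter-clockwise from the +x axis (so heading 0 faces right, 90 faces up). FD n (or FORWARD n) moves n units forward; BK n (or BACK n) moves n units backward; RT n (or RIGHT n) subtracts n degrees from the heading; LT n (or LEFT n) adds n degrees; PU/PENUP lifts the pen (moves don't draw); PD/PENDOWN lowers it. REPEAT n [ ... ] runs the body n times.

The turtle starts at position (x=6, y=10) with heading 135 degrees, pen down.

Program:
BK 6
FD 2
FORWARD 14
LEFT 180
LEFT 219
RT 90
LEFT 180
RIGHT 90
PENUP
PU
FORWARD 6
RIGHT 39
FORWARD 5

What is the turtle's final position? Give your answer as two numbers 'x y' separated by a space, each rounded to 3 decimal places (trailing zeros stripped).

Answer: -10.574 21.234

Derivation:
Executing turtle program step by step:
Start: pos=(6,10), heading=135, pen down
BK 6: (6,10) -> (10.243,5.757) [heading=135, draw]
FD 2: (10.243,5.757) -> (8.828,7.172) [heading=135, draw]
FD 14: (8.828,7.172) -> (-1.071,17.071) [heading=135, draw]
LT 180: heading 135 -> 315
LT 219: heading 315 -> 174
RT 90: heading 174 -> 84
LT 180: heading 84 -> 264
RT 90: heading 264 -> 174
PU: pen up
PU: pen up
FD 6: (-1.071,17.071) -> (-7.038,17.698) [heading=174, move]
RT 39: heading 174 -> 135
FD 5: (-7.038,17.698) -> (-10.574,21.234) [heading=135, move]
Final: pos=(-10.574,21.234), heading=135, 3 segment(s) drawn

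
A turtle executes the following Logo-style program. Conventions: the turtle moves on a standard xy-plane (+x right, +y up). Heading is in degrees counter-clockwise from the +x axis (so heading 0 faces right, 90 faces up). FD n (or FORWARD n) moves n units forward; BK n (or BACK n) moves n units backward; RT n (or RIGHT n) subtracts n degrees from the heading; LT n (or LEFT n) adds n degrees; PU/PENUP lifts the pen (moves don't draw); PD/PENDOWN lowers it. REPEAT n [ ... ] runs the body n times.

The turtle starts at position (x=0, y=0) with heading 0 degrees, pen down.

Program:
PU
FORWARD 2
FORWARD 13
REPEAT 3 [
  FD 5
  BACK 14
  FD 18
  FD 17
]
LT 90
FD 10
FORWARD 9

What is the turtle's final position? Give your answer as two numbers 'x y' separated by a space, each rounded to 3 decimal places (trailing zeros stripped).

Answer: 93 19

Derivation:
Executing turtle program step by step:
Start: pos=(0,0), heading=0, pen down
PU: pen up
FD 2: (0,0) -> (2,0) [heading=0, move]
FD 13: (2,0) -> (15,0) [heading=0, move]
REPEAT 3 [
  -- iteration 1/3 --
  FD 5: (15,0) -> (20,0) [heading=0, move]
  BK 14: (20,0) -> (6,0) [heading=0, move]
  FD 18: (6,0) -> (24,0) [heading=0, move]
  FD 17: (24,0) -> (41,0) [heading=0, move]
  -- iteration 2/3 --
  FD 5: (41,0) -> (46,0) [heading=0, move]
  BK 14: (46,0) -> (32,0) [heading=0, move]
  FD 18: (32,0) -> (50,0) [heading=0, move]
  FD 17: (50,0) -> (67,0) [heading=0, move]
  -- iteration 3/3 --
  FD 5: (67,0) -> (72,0) [heading=0, move]
  BK 14: (72,0) -> (58,0) [heading=0, move]
  FD 18: (58,0) -> (76,0) [heading=0, move]
  FD 17: (76,0) -> (93,0) [heading=0, move]
]
LT 90: heading 0 -> 90
FD 10: (93,0) -> (93,10) [heading=90, move]
FD 9: (93,10) -> (93,19) [heading=90, move]
Final: pos=(93,19), heading=90, 0 segment(s) drawn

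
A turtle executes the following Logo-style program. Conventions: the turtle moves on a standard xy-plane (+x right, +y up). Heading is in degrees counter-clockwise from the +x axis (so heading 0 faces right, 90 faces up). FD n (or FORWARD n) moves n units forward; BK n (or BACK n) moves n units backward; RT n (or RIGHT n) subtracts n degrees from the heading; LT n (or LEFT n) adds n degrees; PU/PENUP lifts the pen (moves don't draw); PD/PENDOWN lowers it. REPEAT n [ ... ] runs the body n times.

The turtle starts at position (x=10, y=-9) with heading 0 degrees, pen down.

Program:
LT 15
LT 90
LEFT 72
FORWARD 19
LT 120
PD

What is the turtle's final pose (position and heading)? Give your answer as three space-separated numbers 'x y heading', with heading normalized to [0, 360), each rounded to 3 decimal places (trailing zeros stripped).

Answer: -8.974 -8.006 297

Derivation:
Executing turtle program step by step:
Start: pos=(10,-9), heading=0, pen down
LT 15: heading 0 -> 15
LT 90: heading 15 -> 105
LT 72: heading 105 -> 177
FD 19: (10,-9) -> (-8.974,-8.006) [heading=177, draw]
LT 120: heading 177 -> 297
PD: pen down
Final: pos=(-8.974,-8.006), heading=297, 1 segment(s) drawn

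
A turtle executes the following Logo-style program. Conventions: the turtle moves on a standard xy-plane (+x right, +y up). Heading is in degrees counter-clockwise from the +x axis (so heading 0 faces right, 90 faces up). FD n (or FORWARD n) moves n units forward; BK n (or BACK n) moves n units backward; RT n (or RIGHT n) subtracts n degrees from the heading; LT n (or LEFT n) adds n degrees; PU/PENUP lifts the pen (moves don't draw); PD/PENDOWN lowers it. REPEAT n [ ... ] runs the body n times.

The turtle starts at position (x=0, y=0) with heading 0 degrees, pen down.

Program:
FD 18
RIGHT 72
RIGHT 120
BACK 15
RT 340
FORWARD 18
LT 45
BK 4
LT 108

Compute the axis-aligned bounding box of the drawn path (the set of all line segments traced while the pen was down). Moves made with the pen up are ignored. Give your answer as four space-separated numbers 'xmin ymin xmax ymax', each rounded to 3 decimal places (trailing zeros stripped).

Answer: 0 -5.624 32.672 0

Derivation:
Executing turtle program step by step:
Start: pos=(0,0), heading=0, pen down
FD 18: (0,0) -> (18,0) [heading=0, draw]
RT 72: heading 0 -> 288
RT 120: heading 288 -> 168
BK 15: (18,0) -> (32.672,-3.119) [heading=168, draw]
RT 340: heading 168 -> 188
FD 18: (32.672,-3.119) -> (14.847,-5.624) [heading=188, draw]
LT 45: heading 188 -> 233
BK 4: (14.847,-5.624) -> (17.255,-2.429) [heading=233, draw]
LT 108: heading 233 -> 341
Final: pos=(17.255,-2.429), heading=341, 4 segment(s) drawn

Segment endpoints: x in {0, 14.847, 17.255, 18, 32.672}, y in {-5.624, -3.119, -2.429, 0}
xmin=0, ymin=-5.624, xmax=32.672, ymax=0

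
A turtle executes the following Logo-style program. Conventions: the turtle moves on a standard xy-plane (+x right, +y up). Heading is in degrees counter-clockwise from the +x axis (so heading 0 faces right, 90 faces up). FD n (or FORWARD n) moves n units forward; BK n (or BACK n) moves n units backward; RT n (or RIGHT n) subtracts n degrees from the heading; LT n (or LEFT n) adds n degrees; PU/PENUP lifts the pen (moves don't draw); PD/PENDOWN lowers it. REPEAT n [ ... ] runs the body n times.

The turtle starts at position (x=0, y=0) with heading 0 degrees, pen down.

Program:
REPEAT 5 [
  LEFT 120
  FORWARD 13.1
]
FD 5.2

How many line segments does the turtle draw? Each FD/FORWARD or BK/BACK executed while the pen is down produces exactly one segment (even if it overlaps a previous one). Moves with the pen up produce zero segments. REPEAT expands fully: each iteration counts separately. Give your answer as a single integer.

Answer: 6

Derivation:
Executing turtle program step by step:
Start: pos=(0,0), heading=0, pen down
REPEAT 5 [
  -- iteration 1/5 --
  LT 120: heading 0 -> 120
  FD 13.1: (0,0) -> (-6.55,11.345) [heading=120, draw]
  -- iteration 2/5 --
  LT 120: heading 120 -> 240
  FD 13.1: (-6.55,11.345) -> (-13.1,0) [heading=240, draw]
  -- iteration 3/5 --
  LT 120: heading 240 -> 0
  FD 13.1: (-13.1,0) -> (0,0) [heading=0, draw]
  -- iteration 4/5 --
  LT 120: heading 0 -> 120
  FD 13.1: (0,0) -> (-6.55,11.345) [heading=120, draw]
  -- iteration 5/5 --
  LT 120: heading 120 -> 240
  FD 13.1: (-6.55,11.345) -> (-13.1,0) [heading=240, draw]
]
FD 5.2: (-13.1,0) -> (-15.7,-4.503) [heading=240, draw]
Final: pos=(-15.7,-4.503), heading=240, 6 segment(s) drawn
Segments drawn: 6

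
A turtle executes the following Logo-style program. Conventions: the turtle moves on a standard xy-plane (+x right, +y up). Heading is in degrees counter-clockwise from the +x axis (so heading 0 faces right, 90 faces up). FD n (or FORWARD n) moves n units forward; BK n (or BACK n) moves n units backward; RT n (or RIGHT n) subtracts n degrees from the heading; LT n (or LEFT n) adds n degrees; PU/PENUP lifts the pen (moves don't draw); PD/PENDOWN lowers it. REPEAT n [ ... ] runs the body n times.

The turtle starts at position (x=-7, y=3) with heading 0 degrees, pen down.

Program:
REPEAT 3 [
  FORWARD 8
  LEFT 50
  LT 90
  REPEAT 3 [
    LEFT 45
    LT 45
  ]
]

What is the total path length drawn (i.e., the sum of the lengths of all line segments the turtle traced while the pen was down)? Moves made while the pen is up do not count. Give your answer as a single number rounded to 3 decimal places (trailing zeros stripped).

Executing turtle program step by step:
Start: pos=(-7,3), heading=0, pen down
REPEAT 3 [
  -- iteration 1/3 --
  FD 8: (-7,3) -> (1,3) [heading=0, draw]
  LT 50: heading 0 -> 50
  LT 90: heading 50 -> 140
  REPEAT 3 [
    -- iteration 1/3 --
    LT 45: heading 140 -> 185
    LT 45: heading 185 -> 230
    -- iteration 2/3 --
    LT 45: heading 230 -> 275
    LT 45: heading 275 -> 320
    -- iteration 3/3 --
    LT 45: heading 320 -> 5
    LT 45: heading 5 -> 50
  ]
  -- iteration 2/3 --
  FD 8: (1,3) -> (6.142,9.128) [heading=50, draw]
  LT 50: heading 50 -> 100
  LT 90: heading 100 -> 190
  REPEAT 3 [
    -- iteration 1/3 --
    LT 45: heading 190 -> 235
    LT 45: heading 235 -> 280
    -- iteration 2/3 --
    LT 45: heading 280 -> 325
    LT 45: heading 325 -> 10
    -- iteration 3/3 --
    LT 45: heading 10 -> 55
    LT 45: heading 55 -> 100
  ]
  -- iteration 3/3 --
  FD 8: (6.142,9.128) -> (4.753,17.007) [heading=100, draw]
  LT 50: heading 100 -> 150
  LT 90: heading 150 -> 240
  REPEAT 3 [
    -- iteration 1/3 --
    LT 45: heading 240 -> 285
    LT 45: heading 285 -> 330
    -- iteration 2/3 --
    LT 45: heading 330 -> 15
    LT 45: heading 15 -> 60
    -- iteration 3/3 --
    LT 45: heading 60 -> 105
    LT 45: heading 105 -> 150
  ]
]
Final: pos=(4.753,17.007), heading=150, 3 segment(s) drawn

Segment lengths:
  seg 1: (-7,3) -> (1,3), length = 8
  seg 2: (1,3) -> (6.142,9.128), length = 8
  seg 3: (6.142,9.128) -> (4.753,17.007), length = 8
Total = 24

Answer: 24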